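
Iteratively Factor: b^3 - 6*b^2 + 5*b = (b - 5)*(b^2 - b) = b*(b - 5)*(b - 1)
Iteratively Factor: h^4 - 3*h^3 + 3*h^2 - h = (h - 1)*(h^3 - 2*h^2 + h) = h*(h - 1)*(h^2 - 2*h + 1) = h*(h - 1)^2*(h - 1)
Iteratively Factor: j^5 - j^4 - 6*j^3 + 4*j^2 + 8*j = (j + 1)*(j^4 - 2*j^3 - 4*j^2 + 8*j) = (j - 2)*(j + 1)*(j^3 - 4*j) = j*(j - 2)*(j + 1)*(j^2 - 4) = j*(j - 2)*(j + 1)*(j + 2)*(j - 2)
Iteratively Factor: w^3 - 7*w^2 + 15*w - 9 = (w - 3)*(w^2 - 4*w + 3) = (w - 3)^2*(w - 1)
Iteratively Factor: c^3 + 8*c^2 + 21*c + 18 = (c + 2)*(c^2 + 6*c + 9) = (c + 2)*(c + 3)*(c + 3)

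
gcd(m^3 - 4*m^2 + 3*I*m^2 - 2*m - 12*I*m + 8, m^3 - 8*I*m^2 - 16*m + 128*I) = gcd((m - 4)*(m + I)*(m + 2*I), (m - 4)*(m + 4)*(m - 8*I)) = m - 4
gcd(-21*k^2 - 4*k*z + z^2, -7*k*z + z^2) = -7*k + z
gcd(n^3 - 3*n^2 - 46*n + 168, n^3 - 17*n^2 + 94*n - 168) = n^2 - 10*n + 24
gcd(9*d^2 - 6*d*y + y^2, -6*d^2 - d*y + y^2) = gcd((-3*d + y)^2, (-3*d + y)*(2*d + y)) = -3*d + y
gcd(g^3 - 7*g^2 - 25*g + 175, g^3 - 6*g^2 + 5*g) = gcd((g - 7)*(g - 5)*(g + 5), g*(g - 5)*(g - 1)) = g - 5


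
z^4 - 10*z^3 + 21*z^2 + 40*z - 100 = (z - 5)^2*(z - 2)*(z + 2)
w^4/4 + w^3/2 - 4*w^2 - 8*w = w*(w/4 + 1)*(w - 4)*(w + 2)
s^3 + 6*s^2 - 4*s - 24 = (s - 2)*(s + 2)*(s + 6)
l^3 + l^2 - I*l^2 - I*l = l*(l + 1)*(l - I)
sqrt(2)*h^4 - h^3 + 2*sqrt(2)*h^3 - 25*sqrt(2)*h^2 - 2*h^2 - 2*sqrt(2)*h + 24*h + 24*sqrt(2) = (h - 4)*(h + 6)*(h - sqrt(2))*(sqrt(2)*h + 1)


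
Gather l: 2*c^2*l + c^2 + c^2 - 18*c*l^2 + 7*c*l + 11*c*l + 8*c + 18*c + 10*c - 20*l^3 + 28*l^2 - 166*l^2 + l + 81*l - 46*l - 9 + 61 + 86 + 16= 2*c^2 + 36*c - 20*l^3 + l^2*(-18*c - 138) + l*(2*c^2 + 18*c + 36) + 154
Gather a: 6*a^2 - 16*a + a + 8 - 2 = 6*a^2 - 15*a + 6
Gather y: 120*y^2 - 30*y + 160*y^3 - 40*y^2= 160*y^3 + 80*y^2 - 30*y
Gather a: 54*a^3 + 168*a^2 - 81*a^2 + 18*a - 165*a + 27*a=54*a^3 + 87*a^2 - 120*a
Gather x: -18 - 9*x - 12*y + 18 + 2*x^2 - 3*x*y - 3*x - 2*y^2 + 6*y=2*x^2 + x*(-3*y - 12) - 2*y^2 - 6*y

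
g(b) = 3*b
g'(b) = 3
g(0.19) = 0.57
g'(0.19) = 3.00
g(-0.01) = -0.03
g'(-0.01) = 3.00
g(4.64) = 13.92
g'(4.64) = 3.00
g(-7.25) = -21.75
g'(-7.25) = 3.00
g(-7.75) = -23.25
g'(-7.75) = 3.00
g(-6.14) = -18.42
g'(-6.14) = 3.00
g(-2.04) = -6.12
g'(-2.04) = 3.00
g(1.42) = 4.26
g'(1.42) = 3.00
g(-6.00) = -18.00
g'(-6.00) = 3.00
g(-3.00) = -9.00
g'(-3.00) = 3.00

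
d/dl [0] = 0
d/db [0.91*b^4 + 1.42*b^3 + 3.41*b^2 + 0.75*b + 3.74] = 3.64*b^3 + 4.26*b^2 + 6.82*b + 0.75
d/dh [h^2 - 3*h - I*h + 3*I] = 2*h - 3 - I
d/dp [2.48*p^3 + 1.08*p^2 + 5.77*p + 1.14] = 7.44*p^2 + 2.16*p + 5.77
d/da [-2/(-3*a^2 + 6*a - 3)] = 4*(1 - a)/(3*(a^2 - 2*a + 1)^2)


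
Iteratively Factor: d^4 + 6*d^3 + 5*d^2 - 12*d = (d)*(d^3 + 6*d^2 + 5*d - 12) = d*(d + 4)*(d^2 + 2*d - 3) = d*(d - 1)*(d + 4)*(d + 3)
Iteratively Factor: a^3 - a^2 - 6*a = (a + 2)*(a^2 - 3*a) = a*(a + 2)*(a - 3)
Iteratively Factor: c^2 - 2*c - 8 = (c + 2)*(c - 4)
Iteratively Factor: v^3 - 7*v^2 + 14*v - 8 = (v - 4)*(v^2 - 3*v + 2) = (v - 4)*(v - 1)*(v - 2)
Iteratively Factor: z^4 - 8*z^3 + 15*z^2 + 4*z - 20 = (z - 2)*(z^3 - 6*z^2 + 3*z + 10) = (z - 5)*(z - 2)*(z^2 - z - 2) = (z - 5)*(z - 2)^2*(z + 1)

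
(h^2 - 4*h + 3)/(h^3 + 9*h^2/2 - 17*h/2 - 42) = 2*(h - 1)/(2*h^2 + 15*h + 28)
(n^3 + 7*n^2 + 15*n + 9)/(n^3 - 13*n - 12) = (n + 3)/(n - 4)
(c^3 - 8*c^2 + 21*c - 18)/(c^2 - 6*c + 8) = (c^2 - 6*c + 9)/(c - 4)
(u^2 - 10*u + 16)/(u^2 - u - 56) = (u - 2)/(u + 7)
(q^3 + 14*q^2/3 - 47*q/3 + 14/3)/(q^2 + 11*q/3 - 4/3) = (q^2 + 5*q - 14)/(q + 4)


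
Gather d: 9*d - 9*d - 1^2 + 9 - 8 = 0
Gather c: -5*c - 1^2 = -5*c - 1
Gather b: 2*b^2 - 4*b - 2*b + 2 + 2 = 2*b^2 - 6*b + 4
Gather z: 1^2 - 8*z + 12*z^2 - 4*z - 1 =12*z^2 - 12*z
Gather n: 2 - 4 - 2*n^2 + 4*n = -2*n^2 + 4*n - 2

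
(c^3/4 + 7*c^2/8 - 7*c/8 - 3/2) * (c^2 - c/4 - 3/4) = c^5/4 + 13*c^4/16 - 41*c^3/32 - 31*c^2/16 + 33*c/32 + 9/8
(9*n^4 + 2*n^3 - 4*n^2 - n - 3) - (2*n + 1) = 9*n^4 + 2*n^3 - 4*n^2 - 3*n - 4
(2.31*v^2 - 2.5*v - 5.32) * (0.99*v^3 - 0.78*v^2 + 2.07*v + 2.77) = 2.2869*v^5 - 4.2768*v^4 + 1.4649*v^3 + 5.3733*v^2 - 17.9374*v - 14.7364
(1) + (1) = 2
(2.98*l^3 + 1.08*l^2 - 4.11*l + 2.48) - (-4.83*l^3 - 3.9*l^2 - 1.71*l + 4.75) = 7.81*l^3 + 4.98*l^2 - 2.4*l - 2.27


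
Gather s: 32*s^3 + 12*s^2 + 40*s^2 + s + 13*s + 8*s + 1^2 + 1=32*s^3 + 52*s^2 + 22*s + 2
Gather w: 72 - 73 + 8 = 7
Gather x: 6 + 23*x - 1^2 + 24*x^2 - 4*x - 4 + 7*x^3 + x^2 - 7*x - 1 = 7*x^3 + 25*x^2 + 12*x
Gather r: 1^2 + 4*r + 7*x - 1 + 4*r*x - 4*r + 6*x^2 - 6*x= 4*r*x + 6*x^2 + x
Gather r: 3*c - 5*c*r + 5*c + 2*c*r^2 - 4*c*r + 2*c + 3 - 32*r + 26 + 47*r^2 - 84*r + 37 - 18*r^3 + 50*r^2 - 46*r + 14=10*c - 18*r^3 + r^2*(2*c + 97) + r*(-9*c - 162) + 80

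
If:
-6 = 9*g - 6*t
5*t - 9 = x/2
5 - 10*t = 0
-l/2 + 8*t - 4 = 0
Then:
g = -1/3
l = 0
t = 1/2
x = -13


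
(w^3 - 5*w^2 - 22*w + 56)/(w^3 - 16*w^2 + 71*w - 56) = (w^2 + 2*w - 8)/(w^2 - 9*w + 8)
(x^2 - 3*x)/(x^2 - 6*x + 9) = x/(x - 3)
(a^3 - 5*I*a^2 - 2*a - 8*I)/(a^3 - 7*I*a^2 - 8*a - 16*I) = (a - 2*I)/(a - 4*I)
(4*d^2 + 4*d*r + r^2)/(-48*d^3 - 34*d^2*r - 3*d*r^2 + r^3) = (2*d + r)/(-24*d^2 - 5*d*r + r^2)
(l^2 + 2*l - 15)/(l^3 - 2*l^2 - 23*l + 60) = 1/(l - 4)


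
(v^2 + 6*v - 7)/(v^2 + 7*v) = (v - 1)/v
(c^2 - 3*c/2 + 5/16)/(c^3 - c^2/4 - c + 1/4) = (c - 5/4)/(c^2 - 1)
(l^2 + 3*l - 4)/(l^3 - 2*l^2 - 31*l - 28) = (l - 1)/(l^2 - 6*l - 7)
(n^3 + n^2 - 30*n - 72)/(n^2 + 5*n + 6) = (n^2 - 2*n - 24)/(n + 2)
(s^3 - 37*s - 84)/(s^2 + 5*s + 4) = (s^2 - 4*s - 21)/(s + 1)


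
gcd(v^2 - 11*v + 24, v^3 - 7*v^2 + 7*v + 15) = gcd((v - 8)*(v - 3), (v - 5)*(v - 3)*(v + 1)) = v - 3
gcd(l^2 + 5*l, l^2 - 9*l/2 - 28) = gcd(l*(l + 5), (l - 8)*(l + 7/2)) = 1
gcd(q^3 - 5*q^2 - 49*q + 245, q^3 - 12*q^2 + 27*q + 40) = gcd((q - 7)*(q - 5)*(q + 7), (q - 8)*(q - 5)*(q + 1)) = q - 5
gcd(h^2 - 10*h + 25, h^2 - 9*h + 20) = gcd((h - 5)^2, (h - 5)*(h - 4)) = h - 5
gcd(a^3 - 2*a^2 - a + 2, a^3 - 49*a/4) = 1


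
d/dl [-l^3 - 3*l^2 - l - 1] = -3*l^2 - 6*l - 1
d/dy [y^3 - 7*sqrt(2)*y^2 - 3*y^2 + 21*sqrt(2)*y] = 3*y^2 - 14*sqrt(2)*y - 6*y + 21*sqrt(2)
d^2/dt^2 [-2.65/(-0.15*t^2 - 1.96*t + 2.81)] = (-0.11925*t^2 - 1.5582*t + 2.65*(0.3*t + 1.96)*(0.6*t + 3.92) + 2.23395)/(0.15*t^2 + 1.96*t - 2.81)^3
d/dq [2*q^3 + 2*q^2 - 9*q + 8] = 6*q^2 + 4*q - 9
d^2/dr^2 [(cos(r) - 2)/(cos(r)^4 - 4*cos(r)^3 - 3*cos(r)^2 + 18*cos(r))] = (34*(1 - cos(r)^2)^2/cos(r)^3 - 32*sin(r)^6/cos(r)^3 - 9*cos(r)^4 - 10*cos(r)^3 - 17*cos(r)^2 - 24*tan(r)^2 + 6 + 128/cos(r) - 146/cos(r)^3)/((cos(r) - 3)^4*(cos(r) + 2)^3)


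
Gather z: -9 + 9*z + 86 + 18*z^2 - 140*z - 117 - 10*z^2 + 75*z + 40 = 8*z^2 - 56*z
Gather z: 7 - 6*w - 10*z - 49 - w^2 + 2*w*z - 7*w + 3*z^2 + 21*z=-w^2 - 13*w + 3*z^2 + z*(2*w + 11) - 42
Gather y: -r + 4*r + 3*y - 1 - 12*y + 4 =3*r - 9*y + 3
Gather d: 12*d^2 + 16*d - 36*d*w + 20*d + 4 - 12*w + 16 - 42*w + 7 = 12*d^2 + d*(36 - 36*w) - 54*w + 27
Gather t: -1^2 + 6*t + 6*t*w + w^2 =t*(6*w + 6) + w^2 - 1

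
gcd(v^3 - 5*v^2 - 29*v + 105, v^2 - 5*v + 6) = v - 3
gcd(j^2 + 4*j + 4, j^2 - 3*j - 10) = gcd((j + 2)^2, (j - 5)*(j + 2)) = j + 2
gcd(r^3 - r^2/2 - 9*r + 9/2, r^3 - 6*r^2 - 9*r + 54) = r^2 - 9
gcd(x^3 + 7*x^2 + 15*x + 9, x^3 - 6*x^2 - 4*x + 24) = 1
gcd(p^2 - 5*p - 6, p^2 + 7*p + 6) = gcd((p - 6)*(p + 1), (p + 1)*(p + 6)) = p + 1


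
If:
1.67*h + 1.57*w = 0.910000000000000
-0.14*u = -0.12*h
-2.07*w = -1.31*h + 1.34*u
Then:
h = 0.51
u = 0.44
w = 0.04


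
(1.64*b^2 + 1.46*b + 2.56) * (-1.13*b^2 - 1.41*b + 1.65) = -1.8532*b^4 - 3.9622*b^3 - 2.2454*b^2 - 1.2006*b + 4.224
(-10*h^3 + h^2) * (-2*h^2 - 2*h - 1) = 20*h^5 + 18*h^4 + 8*h^3 - h^2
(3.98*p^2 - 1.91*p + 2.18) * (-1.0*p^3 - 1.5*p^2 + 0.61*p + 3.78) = -3.98*p^5 - 4.06*p^4 + 3.1128*p^3 + 10.6093*p^2 - 5.89*p + 8.2404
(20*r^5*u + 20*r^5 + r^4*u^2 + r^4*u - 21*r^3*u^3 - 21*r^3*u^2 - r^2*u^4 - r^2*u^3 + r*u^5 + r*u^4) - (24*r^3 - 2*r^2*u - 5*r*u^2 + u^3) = 20*r^5*u + 20*r^5 + r^4*u^2 + r^4*u - 21*r^3*u^3 - 21*r^3*u^2 - 24*r^3 - r^2*u^4 - r^2*u^3 + 2*r^2*u + r*u^5 + r*u^4 + 5*r*u^2 - u^3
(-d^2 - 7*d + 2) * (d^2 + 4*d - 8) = -d^4 - 11*d^3 - 18*d^2 + 64*d - 16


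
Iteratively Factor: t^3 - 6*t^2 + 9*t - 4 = (t - 1)*(t^2 - 5*t + 4) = (t - 1)^2*(t - 4)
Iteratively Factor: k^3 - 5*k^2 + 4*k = (k - 4)*(k^2 - k) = (k - 4)*(k - 1)*(k)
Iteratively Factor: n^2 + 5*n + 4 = (n + 4)*(n + 1)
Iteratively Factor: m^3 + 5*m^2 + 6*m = (m + 3)*(m^2 + 2*m) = m*(m + 3)*(m + 2)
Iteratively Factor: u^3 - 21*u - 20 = (u + 1)*(u^2 - u - 20) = (u - 5)*(u + 1)*(u + 4)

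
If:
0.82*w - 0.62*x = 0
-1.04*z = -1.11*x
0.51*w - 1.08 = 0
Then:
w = 2.12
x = 2.80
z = 2.99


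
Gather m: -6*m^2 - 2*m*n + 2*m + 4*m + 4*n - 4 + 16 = -6*m^2 + m*(6 - 2*n) + 4*n + 12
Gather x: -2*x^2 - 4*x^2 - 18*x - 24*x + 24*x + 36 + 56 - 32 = -6*x^2 - 18*x + 60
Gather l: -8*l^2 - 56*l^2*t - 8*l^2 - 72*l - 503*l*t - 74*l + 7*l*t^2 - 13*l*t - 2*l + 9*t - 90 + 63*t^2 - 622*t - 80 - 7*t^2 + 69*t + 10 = l^2*(-56*t - 16) + l*(7*t^2 - 516*t - 148) + 56*t^2 - 544*t - 160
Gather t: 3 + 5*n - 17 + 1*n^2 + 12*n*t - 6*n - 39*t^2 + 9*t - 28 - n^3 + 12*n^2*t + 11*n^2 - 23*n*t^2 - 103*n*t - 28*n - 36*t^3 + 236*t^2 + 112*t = -n^3 + 12*n^2 - 29*n - 36*t^3 + t^2*(197 - 23*n) + t*(12*n^2 - 91*n + 121) - 42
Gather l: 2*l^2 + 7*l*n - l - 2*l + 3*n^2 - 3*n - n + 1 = 2*l^2 + l*(7*n - 3) + 3*n^2 - 4*n + 1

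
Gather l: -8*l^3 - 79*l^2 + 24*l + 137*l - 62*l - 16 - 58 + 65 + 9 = -8*l^3 - 79*l^2 + 99*l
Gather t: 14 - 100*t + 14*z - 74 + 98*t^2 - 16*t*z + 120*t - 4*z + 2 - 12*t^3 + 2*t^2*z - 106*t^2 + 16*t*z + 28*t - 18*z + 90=-12*t^3 + t^2*(2*z - 8) + 48*t - 8*z + 32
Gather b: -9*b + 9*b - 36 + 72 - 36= 0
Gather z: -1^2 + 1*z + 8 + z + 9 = 2*z + 16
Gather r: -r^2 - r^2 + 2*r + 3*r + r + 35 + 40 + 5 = -2*r^2 + 6*r + 80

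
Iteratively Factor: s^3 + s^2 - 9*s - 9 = (s + 1)*(s^2 - 9) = (s + 1)*(s + 3)*(s - 3)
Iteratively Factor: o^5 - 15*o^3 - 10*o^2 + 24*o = (o - 4)*(o^4 + 4*o^3 + o^2 - 6*o) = o*(o - 4)*(o^3 + 4*o^2 + o - 6) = o*(o - 4)*(o - 1)*(o^2 + 5*o + 6) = o*(o - 4)*(o - 1)*(o + 3)*(o + 2)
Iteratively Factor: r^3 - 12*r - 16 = (r - 4)*(r^2 + 4*r + 4) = (r - 4)*(r + 2)*(r + 2)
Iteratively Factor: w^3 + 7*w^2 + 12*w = (w + 3)*(w^2 + 4*w) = (w + 3)*(w + 4)*(w)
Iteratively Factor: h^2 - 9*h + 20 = (h - 5)*(h - 4)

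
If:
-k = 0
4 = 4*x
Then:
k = 0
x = 1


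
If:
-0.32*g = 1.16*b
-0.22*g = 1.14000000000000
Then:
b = 1.43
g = -5.18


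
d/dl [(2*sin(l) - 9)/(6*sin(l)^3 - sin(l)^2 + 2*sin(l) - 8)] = 2*(-12*sin(l)^3 + 82*sin(l)^2 - 9*sin(l) + 1)*cos(l)/(6*sin(l)^3 - sin(l)^2 + 2*sin(l) - 8)^2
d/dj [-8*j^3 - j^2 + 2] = 2*j*(-12*j - 1)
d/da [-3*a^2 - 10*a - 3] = -6*a - 10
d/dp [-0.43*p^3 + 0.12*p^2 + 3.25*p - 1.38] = -1.29*p^2 + 0.24*p + 3.25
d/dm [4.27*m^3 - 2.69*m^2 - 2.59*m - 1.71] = 12.81*m^2 - 5.38*m - 2.59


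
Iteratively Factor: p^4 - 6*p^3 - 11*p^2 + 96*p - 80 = (p - 1)*(p^3 - 5*p^2 - 16*p + 80) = (p - 4)*(p - 1)*(p^2 - p - 20) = (p - 4)*(p - 1)*(p + 4)*(p - 5)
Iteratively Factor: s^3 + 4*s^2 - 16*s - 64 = (s + 4)*(s^2 - 16) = (s + 4)^2*(s - 4)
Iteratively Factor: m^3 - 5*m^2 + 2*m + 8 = (m - 2)*(m^2 - 3*m - 4) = (m - 2)*(m + 1)*(m - 4)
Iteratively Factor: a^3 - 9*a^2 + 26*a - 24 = (a - 4)*(a^2 - 5*a + 6) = (a - 4)*(a - 3)*(a - 2)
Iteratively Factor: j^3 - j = (j - 1)*(j^2 + j) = (j - 1)*(j + 1)*(j)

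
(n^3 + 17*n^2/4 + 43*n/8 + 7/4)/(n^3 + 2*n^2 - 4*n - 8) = (8*n^2 + 18*n + 7)/(8*(n^2 - 4))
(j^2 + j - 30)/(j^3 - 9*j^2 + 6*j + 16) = (j^2 + j - 30)/(j^3 - 9*j^2 + 6*j + 16)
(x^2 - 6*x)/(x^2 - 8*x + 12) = x/(x - 2)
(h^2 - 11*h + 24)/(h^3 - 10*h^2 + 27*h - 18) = (h - 8)/(h^2 - 7*h + 6)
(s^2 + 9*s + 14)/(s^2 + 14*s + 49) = (s + 2)/(s + 7)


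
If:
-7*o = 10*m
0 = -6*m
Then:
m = 0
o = 0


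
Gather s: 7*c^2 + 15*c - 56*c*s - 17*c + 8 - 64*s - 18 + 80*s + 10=7*c^2 - 2*c + s*(16 - 56*c)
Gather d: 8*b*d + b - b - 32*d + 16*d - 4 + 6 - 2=d*(8*b - 16)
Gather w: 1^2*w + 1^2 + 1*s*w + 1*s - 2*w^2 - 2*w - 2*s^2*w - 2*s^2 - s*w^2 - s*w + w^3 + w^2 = -2*s^2 + s + w^3 + w^2*(-s - 1) + w*(-2*s^2 - 1) + 1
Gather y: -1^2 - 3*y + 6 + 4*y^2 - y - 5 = 4*y^2 - 4*y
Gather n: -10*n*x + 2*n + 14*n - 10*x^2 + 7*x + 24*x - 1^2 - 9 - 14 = n*(16 - 10*x) - 10*x^2 + 31*x - 24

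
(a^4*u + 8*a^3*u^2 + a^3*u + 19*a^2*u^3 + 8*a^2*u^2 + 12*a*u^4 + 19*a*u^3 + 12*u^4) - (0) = a^4*u + 8*a^3*u^2 + a^3*u + 19*a^2*u^3 + 8*a^2*u^2 + 12*a*u^4 + 19*a*u^3 + 12*u^4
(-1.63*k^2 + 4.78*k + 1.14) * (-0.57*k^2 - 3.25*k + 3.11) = 0.9291*k^4 + 2.5729*k^3 - 21.2541*k^2 + 11.1608*k + 3.5454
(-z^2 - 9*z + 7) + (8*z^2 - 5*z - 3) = 7*z^2 - 14*z + 4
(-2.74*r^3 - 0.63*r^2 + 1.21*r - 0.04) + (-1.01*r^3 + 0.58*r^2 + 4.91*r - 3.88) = -3.75*r^3 - 0.05*r^2 + 6.12*r - 3.92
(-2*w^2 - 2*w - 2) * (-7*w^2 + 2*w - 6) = 14*w^4 + 10*w^3 + 22*w^2 + 8*w + 12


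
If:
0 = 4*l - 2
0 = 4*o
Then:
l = 1/2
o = 0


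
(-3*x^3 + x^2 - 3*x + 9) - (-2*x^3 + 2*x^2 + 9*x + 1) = -x^3 - x^2 - 12*x + 8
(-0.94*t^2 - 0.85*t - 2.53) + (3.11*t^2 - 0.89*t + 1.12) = 2.17*t^2 - 1.74*t - 1.41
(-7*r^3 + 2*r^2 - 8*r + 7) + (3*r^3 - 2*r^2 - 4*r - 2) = -4*r^3 - 12*r + 5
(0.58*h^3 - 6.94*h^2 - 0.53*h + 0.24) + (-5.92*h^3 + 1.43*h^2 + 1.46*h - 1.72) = -5.34*h^3 - 5.51*h^2 + 0.93*h - 1.48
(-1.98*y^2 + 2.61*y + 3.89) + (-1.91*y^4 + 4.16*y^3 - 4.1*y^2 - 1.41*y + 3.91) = -1.91*y^4 + 4.16*y^3 - 6.08*y^2 + 1.2*y + 7.8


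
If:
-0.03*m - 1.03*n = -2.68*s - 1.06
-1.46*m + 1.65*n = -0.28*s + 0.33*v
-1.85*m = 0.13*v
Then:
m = -0.0702702702702703*v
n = 0.12950848266745*v + 0.0630095108695652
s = 0.0489871750146886*v - 0.371306046195652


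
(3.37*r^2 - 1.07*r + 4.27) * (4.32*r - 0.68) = 14.5584*r^3 - 6.914*r^2 + 19.174*r - 2.9036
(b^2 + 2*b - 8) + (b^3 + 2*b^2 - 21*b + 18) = b^3 + 3*b^2 - 19*b + 10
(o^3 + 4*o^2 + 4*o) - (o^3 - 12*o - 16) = 4*o^2 + 16*o + 16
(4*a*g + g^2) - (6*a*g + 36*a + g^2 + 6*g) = -2*a*g - 36*a - 6*g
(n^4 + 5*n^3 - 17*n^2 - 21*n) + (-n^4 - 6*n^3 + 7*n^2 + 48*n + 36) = -n^3 - 10*n^2 + 27*n + 36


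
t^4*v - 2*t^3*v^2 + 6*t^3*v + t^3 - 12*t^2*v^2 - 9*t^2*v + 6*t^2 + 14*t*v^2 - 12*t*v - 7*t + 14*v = (t - 1)*(t + 7)*(t - 2*v)*(t*v + 1)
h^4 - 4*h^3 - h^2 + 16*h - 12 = (h - 3)*(h - 2)*(h - 1)*(h + 2)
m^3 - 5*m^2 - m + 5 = (m - 5)*(m - 1)*(m + 1)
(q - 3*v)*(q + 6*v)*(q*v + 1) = q^3*v + 3*q^2*v^2 + q^2 - 18*q*v^3 + 3*q*v - 18*v^2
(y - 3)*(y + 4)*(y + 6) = y^3 + 7*y^2 - 6*y - 72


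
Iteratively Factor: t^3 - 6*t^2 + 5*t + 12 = (t - 4)*(t^2 - 2*t - 3) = (t - 4)*(t + 1)*(t - 3)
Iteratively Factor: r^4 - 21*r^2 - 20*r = (r)*(r^3 - 21*r - 20) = r*(r + 4)*(r^2 - 4*r - 5) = r*(r + 1)*(r + 4)*(r - 5)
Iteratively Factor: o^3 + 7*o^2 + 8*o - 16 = (o - 1)*(o^2 + 8*o + 16) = (o - 1)*(o + 4)*(o + 4)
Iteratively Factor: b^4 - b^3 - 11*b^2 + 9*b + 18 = (b - 2)*(b^3 + b^2 - 9*b - 9) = (b - 2)*(b + 1)*(b^2 - 9) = (b - 2)*(b + 1)*(b + 3)*(b - 3)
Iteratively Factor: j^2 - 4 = (j - 2)*(j + 2)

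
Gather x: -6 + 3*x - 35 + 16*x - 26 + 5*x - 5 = 24*x - 72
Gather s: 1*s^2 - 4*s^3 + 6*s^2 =-4*s^3 + 7*s^2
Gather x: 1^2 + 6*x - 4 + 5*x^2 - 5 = 5*x^2 + 6*x - 8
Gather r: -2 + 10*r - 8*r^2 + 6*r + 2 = -8*r^2 + 16*r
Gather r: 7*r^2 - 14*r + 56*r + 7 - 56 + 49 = 7*r^2 + 42*r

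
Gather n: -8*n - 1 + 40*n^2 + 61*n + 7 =40*n^2 + 53*n + 6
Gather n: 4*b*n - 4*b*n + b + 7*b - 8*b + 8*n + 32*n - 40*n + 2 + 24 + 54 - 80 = 0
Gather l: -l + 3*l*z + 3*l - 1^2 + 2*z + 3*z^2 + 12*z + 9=l*(3*z + 2) + 3*z^2 + 14*z + 8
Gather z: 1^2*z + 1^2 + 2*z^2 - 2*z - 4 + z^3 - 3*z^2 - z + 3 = z^3 - z^2 - 2*z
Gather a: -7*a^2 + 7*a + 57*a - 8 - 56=-7*a^2 + 64*a - 64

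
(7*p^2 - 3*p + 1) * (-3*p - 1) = -21*p^3 + 2*p^2 - 1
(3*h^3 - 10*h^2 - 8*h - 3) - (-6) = 3*h^3 - 10*h^2 - 8*h + 3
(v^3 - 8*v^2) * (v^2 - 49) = v^5 - 8*v^4 - 49*v^3 + 392*v^2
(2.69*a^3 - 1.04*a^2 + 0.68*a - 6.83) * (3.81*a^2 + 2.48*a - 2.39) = 10.2489*a^5 + 2.7088*a^4 - 6.4175*a^3 - 21.8503*a^2 - 18.5636*a + 16.3237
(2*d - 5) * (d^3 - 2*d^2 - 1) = 2*d^4 - 9*d^3 + 10*d^2 - 2*d + 5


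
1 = 1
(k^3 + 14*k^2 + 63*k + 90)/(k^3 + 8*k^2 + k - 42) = (k^2 + 11*k + 30)/(k^2 + 5*k - 14)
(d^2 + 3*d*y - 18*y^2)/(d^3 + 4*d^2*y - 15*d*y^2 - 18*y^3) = 1/(d + y)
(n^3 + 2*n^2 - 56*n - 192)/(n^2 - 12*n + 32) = (n^2 + 10*n + 24)/(n - 4)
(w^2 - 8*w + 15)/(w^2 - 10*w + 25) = (w - 3)/(w - 5)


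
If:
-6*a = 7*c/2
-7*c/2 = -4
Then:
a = -2/3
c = 8/7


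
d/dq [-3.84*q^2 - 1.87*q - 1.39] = -7.68*q - 1.87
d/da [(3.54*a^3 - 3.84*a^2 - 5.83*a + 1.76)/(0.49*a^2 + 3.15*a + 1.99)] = (1.7346*a^4 + 22.302*a^3 + 11.8945*a^2 - 17.008*a - 17.1457)/(0.2401*a^4 + 3.087*a^3 + 11.8727*a^2 + 12.537*a + 3.9601)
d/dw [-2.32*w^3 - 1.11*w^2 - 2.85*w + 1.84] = -6.96*w^2 - 2.22*w - 2.85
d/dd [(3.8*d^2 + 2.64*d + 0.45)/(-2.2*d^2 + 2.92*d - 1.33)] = (16.904*d^2 - 8.128*d - 4.8252)/(4.84*d^4 - 12.848*d^3 + 14.3784*d^2 - 7.7672*d + 1.7689)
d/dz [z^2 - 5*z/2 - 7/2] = 2*z - 5/2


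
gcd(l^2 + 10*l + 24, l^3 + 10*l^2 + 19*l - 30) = l + 6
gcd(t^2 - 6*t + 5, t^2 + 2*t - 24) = 1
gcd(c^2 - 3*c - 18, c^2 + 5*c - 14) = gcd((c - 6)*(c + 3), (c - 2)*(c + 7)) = 1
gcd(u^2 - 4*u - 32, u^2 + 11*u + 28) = u + 4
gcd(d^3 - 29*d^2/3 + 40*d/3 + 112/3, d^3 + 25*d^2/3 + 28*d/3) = d + 4/3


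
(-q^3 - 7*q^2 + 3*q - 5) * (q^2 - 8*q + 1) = -q^5 + q^4 + 58*q^3 - 36*q^2 + 43*q - 5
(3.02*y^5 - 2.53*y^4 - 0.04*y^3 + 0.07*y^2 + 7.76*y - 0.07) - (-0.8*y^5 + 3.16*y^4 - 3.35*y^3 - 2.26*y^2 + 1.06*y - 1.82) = 3.82*y^5 - 5.69*y^4 + 3.31*y^3 + 2.33*y^2 + 6.7*y + 1.75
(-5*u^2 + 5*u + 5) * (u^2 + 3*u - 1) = -5*u^4 - 10*u^3 + 25*u^2 + 10*u - 5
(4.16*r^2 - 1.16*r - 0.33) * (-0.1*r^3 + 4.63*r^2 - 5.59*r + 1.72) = -0.416*r^5 + 19.3768*r^4 - 28.5922*r^3 + 12.1117*r^2 - 0.1505*r - 0.5676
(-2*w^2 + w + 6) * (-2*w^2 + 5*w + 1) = 4*w^4 - 12*w^3 - 9*w^2 + 31*w + 6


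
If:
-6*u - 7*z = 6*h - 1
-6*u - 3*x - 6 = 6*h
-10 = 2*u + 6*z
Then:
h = 11*z/6 + 31/6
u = -3*z - 5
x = 7*z/3 - 7/3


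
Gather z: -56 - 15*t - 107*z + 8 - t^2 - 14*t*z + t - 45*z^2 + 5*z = -t^2 - 14*t - 45*z^2 + z*(-14*t - 102) - 48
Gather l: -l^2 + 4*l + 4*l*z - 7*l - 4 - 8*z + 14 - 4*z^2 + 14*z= -l^2 + l*(4*z - 3) - 4*z^2 + 6*z + 10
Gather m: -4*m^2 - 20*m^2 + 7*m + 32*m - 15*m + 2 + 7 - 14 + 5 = -24*m^2 + 24*m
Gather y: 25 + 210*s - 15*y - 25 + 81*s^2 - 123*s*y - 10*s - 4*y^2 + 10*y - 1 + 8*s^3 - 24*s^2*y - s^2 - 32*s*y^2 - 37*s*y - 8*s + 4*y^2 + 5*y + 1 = 8*s^3 + 80*s^2 - 32*s*y^2 + 192*s + y*(-24*s^2 - 160*s)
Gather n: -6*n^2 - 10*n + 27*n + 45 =-6*n^2 + 17*n + 45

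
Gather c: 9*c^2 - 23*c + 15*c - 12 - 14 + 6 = 9*c^2 - 8*c - 20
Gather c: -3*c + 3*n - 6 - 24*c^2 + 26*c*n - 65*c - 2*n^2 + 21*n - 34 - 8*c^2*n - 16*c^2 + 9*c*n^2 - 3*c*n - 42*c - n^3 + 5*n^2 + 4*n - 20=c^2*(-8*n - 40) + c*(9*n^2 + 23*n - 110) - n^3 + 3*n^2 + 28*n - 60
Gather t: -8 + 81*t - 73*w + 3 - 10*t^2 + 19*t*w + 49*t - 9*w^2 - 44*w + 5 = -10*t^2 + t*(19*w + 130) - 9*w^2 - 117*w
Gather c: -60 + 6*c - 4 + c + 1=7*c - 63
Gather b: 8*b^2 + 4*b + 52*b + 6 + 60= 8*b^2 + 56*b + 66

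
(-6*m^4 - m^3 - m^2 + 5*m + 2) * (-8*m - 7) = 48*m^5 + 50*m^4 + 15*m^3 - 33*m^2 - 51*m - 14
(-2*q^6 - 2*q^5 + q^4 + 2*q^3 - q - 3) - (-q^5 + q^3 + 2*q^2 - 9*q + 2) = -2*q^6 - q^5 + q^4 + q^3 - 2*q^2 + 8*q - 5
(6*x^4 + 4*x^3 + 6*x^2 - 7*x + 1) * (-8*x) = -48*x^5 - 32*x^4 - 48*x^3 + 56*x^2 - 8*x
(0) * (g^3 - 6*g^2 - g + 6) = 0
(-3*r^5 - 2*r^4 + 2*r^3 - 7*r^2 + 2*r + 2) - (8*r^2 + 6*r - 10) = -3*r^5 - 2*r^4 + 2*r^3 - 15*r^2 - 4*r + 12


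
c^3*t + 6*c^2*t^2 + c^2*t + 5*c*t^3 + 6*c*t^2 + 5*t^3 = (c + t)*(c + 5*t)*(c*t + t)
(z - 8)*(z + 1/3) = z^2 - 23*z/3 - 8/3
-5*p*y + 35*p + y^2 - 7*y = (-5*p + y)*(y - 7)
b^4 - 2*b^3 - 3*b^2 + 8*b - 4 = (b - 2)*(b - 1)^2*(b + 2)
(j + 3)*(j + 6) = j^2 + 9*j + 18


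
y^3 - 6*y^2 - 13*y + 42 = (y - 7)*(y - 2)*(y + 3)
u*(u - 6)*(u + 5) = u^3 - u^2 - 30*u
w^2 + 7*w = w*(w + 7)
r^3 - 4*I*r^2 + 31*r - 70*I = (r - 7*I)*(r - 2*I)*(r + 5*I)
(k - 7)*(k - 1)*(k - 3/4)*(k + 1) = k^4 - 31*k^3/4 + 17*k^2/4 + 31*k/4 - 21/4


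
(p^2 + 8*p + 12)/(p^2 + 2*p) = (p + 6)/p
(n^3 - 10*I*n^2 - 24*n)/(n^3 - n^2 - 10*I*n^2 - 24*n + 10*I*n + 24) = n/(n - 1)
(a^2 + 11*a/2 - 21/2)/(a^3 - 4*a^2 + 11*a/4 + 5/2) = 2*(2*a^2 + 11*a - 21)/(4*a^3 - 16*a^2 + 11*a + 10)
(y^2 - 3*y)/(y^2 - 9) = y/(y + 3)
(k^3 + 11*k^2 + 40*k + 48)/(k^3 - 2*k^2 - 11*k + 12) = (k^2 + 8*k + 16)/(k^2 - 5*k + 4)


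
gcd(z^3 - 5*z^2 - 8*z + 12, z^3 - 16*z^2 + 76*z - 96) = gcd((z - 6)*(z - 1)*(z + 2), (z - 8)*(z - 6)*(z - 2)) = z - 6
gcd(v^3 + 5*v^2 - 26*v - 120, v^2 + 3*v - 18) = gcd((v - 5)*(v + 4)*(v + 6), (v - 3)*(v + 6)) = v + 6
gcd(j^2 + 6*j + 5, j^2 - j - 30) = j + 5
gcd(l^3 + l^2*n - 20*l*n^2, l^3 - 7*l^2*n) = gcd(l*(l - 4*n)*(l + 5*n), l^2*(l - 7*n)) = l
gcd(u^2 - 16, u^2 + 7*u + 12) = u + 4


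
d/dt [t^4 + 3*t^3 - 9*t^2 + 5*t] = 4*t^3 + 9*t^2 - 18*t + 5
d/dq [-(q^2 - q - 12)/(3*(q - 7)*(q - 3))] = (3*q^2 - 22*q + 47)/(q^4 - 20*q^3 + 142*q^2 - 420*q + 441)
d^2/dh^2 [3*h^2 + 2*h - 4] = 6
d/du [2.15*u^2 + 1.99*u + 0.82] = 4.3*u + 1.99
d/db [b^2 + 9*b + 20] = 2*b + 9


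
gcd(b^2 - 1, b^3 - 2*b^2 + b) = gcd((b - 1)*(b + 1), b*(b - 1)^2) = b - 1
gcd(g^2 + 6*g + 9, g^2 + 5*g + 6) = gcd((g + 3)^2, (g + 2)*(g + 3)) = g + 3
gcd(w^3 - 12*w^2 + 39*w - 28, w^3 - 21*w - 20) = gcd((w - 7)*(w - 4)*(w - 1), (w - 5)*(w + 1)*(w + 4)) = 1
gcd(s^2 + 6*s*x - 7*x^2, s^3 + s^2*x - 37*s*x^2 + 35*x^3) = -s^2 - 6*s*x + 7*x^2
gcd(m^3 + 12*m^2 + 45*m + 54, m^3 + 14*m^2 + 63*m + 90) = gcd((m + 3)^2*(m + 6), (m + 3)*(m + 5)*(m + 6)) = m^2 + 9*m + 18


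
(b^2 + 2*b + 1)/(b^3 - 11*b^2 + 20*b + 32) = (b + 1)/(b^2 - 12*b + 32)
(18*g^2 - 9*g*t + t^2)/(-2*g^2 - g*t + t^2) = (-18*g^2 + 9*g*t - t^2)/(2*g^2 + g*t - t^2)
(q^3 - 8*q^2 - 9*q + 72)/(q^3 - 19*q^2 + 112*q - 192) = (q + 3)/(q - 8)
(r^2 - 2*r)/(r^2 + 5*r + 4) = r*(r - 2)/(r^2 + 5*r + 4)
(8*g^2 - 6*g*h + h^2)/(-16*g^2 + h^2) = (-2*g + h)/(4*g + h)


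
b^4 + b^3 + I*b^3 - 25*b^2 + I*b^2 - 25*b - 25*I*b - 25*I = (b - 5)*(b + 1)*(b + 5)*(b + I)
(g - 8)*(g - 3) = g^2 - 11*g + 24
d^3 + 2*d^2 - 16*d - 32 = (d - 4)*(d + 2)*(d + 4)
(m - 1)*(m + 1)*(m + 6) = m^3 + 6*m^2 - m - 6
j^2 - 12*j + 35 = (j - 7)*(j - 5)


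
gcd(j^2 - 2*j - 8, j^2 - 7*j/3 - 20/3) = j - 4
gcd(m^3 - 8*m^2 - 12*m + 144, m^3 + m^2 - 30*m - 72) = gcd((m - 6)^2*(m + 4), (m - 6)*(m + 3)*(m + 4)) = m^2 - 2*m - 24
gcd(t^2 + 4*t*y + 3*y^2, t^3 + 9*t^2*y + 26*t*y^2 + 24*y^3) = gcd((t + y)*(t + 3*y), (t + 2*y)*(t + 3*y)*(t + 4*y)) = t + 3*y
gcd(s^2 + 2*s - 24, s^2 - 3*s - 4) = s - 4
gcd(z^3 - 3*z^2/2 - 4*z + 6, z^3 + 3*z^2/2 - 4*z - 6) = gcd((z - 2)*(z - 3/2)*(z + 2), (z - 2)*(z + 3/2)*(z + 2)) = z^2 - 4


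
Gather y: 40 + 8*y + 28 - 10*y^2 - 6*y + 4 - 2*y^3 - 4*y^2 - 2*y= -2*y^3 - 14*y^2 + 72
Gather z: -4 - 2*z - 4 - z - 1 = -3*z - 9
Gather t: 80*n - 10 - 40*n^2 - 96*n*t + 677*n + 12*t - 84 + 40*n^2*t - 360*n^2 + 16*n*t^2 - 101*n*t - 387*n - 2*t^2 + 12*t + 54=-400*n^2 + 370*n + t^2*(16*n - 2) + t*(40*n^2 - 197*n + 24) - 40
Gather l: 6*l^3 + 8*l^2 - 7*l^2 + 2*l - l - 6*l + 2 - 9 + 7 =6*l^3 + l^2 - 5*l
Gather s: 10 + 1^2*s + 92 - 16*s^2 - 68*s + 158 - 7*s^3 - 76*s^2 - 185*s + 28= -7*s^3 - 92*s^2 - 252*s + 288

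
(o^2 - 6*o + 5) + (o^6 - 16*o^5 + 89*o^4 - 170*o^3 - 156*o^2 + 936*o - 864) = o^6 - 16*o^5 + 89*o^4 - 170*o^3 - 155*o^2 + 930*o - 859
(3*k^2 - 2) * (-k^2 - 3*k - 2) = -3*k^4 - 9*k^3 - 4*k^2 + 6*k + 4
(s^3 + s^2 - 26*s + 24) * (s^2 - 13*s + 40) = s^5 - 12*s^4 + s^3 + 402*s^2 - 1352*s + 960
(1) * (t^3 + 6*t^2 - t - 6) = t^3 + 6*t^2 - t - 6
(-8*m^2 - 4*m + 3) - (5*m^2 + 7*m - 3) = -13*m^2 - 11*m + 6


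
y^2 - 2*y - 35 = (y - 7)*(y + 5)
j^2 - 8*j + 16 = (j - 4)^2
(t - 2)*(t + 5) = t^2 + 3*t - 10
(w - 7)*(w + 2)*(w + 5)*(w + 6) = w^4 + 6*w^3 - 39*w^2 - 304*w - 420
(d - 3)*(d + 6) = d^2 + 3*d - 18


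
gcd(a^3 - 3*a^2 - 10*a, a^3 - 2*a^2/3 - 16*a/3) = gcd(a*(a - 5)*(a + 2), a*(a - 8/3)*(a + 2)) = a^2 + 2*a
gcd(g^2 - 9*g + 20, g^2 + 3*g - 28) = g - 4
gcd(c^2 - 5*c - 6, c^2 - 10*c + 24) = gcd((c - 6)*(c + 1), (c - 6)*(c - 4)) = c - 6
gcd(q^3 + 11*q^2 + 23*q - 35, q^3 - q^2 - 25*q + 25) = q^2 + 4*q - 5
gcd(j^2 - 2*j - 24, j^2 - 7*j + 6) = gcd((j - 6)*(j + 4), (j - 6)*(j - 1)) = j - 6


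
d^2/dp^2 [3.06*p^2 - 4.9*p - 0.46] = 6.12000000000000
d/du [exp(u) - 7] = exp(u)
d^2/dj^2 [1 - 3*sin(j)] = 3*sin(j)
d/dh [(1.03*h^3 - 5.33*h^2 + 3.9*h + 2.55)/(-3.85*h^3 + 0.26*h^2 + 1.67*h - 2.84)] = (1.77635683940025e-15*h^5 - 20.2527*h^4 + 33.4702*h^3 + 10.7618*h^2 + 28.9484*h - 15.3345)/(14.8225*h^6 - 2.002*h^5 - 12.7914*h^4 + 22.7364*h^3 + 1.3121*h^2 - 9.4856*h + 8.0656)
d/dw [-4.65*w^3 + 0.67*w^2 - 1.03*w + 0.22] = -13.95*w^2 + 1.34*w - 1.03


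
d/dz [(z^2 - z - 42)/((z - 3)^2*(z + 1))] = (-z^3 - z^2 + 121*z - 39)/(z^5 - 7*z^4 + 10*z^3 + 18*z^2 - 27*z - 27)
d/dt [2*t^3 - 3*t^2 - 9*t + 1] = 6*t^2 - 6*t - 9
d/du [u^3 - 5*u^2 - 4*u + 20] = 3*u^2 - 10*u - 4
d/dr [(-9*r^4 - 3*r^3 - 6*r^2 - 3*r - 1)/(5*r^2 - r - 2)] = (-90*r^5 + 12*r^4 + 78*r^3 + 39*r^2 + 34*r + 5)/(25*r^4 - 10*r^3 - 19*r^2 + 4*r + 4)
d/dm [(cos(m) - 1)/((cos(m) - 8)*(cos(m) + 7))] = (cos(m)^2 - 2*cos(m) + 57)*sin(m)/((cos(m) - 8)^2*(cos(m) + 7)^2)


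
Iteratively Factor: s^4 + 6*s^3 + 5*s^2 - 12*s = (s + 3)*(s^3 + 3*s^2 - 4*s) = s*(s + 3)*(s^2 + 3*s - 4) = s*(s - 1)*(s + 3)*(s + 4)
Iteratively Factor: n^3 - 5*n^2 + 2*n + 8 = (n - 2)*(n^2 - 3*n - 4) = (n - 4)*(n - 2)*(n + 1)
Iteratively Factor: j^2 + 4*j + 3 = (j + 1)*(j + 3)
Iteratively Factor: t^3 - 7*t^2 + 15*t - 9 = (t - 3)*(t^2 - 4*t + 3) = (t - 3)*(t - 1)*(t - 3)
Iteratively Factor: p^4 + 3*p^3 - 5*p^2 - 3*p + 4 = (p - 1)*(p^3 + 4*p^2 - p - 4) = (p - 1)*(p + 4)*(p^2 - 1) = (p - 1)*(p + 1)*(p + 4)*(p - 1)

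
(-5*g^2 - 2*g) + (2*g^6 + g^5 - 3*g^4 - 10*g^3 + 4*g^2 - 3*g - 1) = 2*g^6 + g^5 - 3*g^4 - 10*g^3 - g^2 - 5*g - 1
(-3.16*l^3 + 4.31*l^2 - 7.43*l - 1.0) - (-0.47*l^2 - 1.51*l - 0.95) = -3.16*l^3 + 4.78*l^2 - 5.92*l - 0.05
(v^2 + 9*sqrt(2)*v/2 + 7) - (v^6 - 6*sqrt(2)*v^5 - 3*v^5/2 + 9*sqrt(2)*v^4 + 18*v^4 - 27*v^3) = -v^6 + 3*v^5/2 + 6*sqrt(2)*v^5 - 18*v^4 - 9*sqrt(2)*v^4 + 27*v^3 + v^2 + 9*sqrt(2)*v/2 + 7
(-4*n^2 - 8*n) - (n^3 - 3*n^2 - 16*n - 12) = -n^3 - n^2 + 8*n + 12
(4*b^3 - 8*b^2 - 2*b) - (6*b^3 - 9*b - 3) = -2*b^3 - 8*b^2 + 7*b + 3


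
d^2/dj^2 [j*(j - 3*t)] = 2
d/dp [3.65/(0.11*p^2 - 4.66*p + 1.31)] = (17.009 - 0.803*p)/(0.11*p^2 - 4.66*p + 1.31)^2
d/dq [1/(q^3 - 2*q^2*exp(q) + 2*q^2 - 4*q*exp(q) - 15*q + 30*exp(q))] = (2*q^2*exp(q) - 3*q^2 + 8*q*exp(q) - 4*q - 26*exp(q) + 15)/(q^3 - 2*q^2*exp(q) + 2*q^2 - 4*q*exp(q) - 15*q + 30*exp(q))^2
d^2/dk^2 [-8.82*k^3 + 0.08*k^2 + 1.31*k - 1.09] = 0.16 - 52.92*k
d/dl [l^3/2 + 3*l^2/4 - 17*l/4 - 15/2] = 3*l^2/2 + 3*l/2 - 17/4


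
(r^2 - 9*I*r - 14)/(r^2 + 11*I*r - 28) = (r^2 - 9*I*r - 14)/(r^2 + 11*I*r - 28)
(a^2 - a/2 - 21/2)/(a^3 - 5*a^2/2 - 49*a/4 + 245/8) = 4*(a + 3)/(4*a^2 + 4*a - 35)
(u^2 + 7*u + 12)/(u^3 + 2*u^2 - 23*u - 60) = 1/(u - 5)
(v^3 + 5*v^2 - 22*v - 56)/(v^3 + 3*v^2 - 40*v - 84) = (v - 4)/(v - 6)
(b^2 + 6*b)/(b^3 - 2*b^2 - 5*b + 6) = b*(b + 6)/(b^3 - 2*b^2 - 5*b + 6)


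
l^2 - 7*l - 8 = (l - 8)*(l + 1)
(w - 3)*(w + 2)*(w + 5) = w^3 + 4*w^2 - 11*w - 30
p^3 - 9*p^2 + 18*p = p*(p - 6)*(p - 3)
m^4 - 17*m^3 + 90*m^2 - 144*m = m*(m - 8)*(m - 6)*(m - 3)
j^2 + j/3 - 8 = (j - 8/3)*(j + 3)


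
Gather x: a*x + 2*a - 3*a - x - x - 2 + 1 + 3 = -a + x*(a - 2) + 2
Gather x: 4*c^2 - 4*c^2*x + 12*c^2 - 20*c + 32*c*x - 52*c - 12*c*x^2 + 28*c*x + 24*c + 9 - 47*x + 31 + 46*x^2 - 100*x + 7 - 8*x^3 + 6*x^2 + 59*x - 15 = 16*c^2 - 48*c - 8*x^3 + x^2*(52 - 12*c) + x*(-4*c^2 + 60*c - 88) + 32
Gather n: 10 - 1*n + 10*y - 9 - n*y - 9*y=n*(-y - 1) + y + 1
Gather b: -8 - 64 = -72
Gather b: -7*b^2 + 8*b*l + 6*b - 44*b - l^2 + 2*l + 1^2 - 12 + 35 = -7*b^2 + b*(8*l - 38) - l^2 + 2*l + 24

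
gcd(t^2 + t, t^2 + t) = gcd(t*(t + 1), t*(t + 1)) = t^2 + t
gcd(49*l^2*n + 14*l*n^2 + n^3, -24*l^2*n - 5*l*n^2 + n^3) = n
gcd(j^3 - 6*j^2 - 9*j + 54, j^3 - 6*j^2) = j - 6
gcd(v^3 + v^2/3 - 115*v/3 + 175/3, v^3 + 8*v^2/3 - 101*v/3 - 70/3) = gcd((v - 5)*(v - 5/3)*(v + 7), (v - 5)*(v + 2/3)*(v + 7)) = v^2 + 2*v - 35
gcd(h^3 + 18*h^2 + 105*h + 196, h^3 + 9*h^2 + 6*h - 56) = h^2 + 11*h + 28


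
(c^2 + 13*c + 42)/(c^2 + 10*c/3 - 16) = 3*(c + 7)/(3*c - 8)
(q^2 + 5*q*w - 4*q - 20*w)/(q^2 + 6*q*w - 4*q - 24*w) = (q + 5*w)/(q + 6*w)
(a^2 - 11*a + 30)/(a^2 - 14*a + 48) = (a - 5)/(a - 8)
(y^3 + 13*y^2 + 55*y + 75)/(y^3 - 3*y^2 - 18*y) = (y^2 + 10*y + 25)/(y*(y - 6))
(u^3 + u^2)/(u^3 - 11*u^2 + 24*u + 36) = u^2/(u^2 - 12*u + 36)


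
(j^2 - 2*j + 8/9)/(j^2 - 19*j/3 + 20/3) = (j - 2/3)/(j - 5)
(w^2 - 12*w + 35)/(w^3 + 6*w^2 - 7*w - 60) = (w^2 - 12*w + 35)/(w^3 + 6*w^2 - 7*w - 60)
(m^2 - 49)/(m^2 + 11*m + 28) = (m - 7)/(m + 4)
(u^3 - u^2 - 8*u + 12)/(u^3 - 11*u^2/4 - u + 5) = 4*(u + 3)/(4*u + 5)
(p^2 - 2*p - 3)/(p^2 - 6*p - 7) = (p - 3)/(p - 7)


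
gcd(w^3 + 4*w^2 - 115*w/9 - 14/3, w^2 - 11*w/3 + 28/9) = w - 7/3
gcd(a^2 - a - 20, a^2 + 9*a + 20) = a + 4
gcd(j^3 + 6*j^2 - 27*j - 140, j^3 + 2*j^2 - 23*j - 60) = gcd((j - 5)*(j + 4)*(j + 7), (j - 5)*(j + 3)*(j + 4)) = j^2 - j - 20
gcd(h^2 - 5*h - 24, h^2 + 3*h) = h + 3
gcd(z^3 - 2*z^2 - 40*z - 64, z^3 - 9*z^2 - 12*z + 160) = z^2 - 4*z - 32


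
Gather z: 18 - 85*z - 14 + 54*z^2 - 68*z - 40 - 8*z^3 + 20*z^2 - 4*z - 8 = -8*z^3 + 74*z^2 - 157*z - 44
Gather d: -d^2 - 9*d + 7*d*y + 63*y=-d^2 + d*(7*y - 9) + 63*y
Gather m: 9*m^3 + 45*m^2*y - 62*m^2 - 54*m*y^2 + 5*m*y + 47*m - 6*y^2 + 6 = 9*m^3 + m^2*(45*y - 62) + m*(-54*y^2 + 5*y + 47) - 6*y^2 + 6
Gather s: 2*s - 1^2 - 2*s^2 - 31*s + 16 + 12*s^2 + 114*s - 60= 10*s^2 + 85*s - 45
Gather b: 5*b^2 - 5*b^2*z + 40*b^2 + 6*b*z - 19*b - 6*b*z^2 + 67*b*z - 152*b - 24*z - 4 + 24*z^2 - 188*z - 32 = b^2*(45 - 5*z) + b*(-6*z^2 + 73*z - 171) + 24*z^2 - 212*z - 36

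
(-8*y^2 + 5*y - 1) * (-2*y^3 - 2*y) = 16*y^5 - 10*y^4 + 18*y^3 - 10*y^2 + 2*y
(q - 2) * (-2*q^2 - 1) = -2*q^3 + 4*q^2 - q + 2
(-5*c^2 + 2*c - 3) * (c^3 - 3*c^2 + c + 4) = -5*c^5 + 17*c^4 - 14*c^3 - 9*c^2 + 5*c - 12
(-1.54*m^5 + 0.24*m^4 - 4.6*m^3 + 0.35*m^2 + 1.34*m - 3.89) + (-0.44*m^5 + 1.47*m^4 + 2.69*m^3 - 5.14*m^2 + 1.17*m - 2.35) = -1.98*m^5 + 1.71*m^4 - 1.91*m^3 - 4.79*m^2 + 2.51*m - 6.24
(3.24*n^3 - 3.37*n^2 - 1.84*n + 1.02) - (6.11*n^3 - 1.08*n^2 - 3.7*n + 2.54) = -2.87*n^3 - 2.29*n^2 + 1.86*n - 1.52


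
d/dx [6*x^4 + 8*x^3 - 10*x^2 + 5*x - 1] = 24*x^3 + 24*x^2 - 20*x + 5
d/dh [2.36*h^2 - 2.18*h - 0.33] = 4.72*h - 2.18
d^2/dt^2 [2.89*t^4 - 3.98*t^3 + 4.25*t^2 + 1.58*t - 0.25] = 34.68*t^2 - 23.88*t + 8.5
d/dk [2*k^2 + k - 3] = 4*k + 1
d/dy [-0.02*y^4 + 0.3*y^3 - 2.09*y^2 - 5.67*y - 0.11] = -0.08*y^3 + 0.9*y^2 - 4.18*y - 5.67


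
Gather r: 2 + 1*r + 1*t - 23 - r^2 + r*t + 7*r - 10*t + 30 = -r^2 + r*(t + 8) - 9*t + 9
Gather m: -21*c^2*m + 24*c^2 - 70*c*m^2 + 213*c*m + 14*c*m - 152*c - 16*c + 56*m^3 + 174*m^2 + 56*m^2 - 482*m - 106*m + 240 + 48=24*c^2 - 168*c + 56*m^3 + m^2*(230 - 70*c) + m*(-21*c^2 + 227*c - 588) + 288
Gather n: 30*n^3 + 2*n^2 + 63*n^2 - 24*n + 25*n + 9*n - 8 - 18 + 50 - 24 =30*n^3 + 65*n^2 + 10*n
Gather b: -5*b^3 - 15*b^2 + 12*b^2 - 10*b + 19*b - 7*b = -5*b^3 - 3*b^2 + 2*b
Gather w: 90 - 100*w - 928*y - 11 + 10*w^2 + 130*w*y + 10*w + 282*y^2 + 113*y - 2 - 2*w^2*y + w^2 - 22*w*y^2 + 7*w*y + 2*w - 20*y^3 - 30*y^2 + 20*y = w^2*(11 - 2*y) + w*(-22*y^2 + 137*y - 88) - 20*y^3 + 252*y^2 - 795*y + 77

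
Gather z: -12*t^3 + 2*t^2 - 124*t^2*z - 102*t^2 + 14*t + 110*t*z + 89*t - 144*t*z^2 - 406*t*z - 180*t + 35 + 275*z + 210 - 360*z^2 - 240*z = -12*t^3 - 100*t^2 - 77*t + z^2*(-144*t - 360) + z*(-124*t^2 - 296*t + 35) + 245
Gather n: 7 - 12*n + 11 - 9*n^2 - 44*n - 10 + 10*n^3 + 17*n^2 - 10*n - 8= 10*n^3 + 8*n^2 - 66*n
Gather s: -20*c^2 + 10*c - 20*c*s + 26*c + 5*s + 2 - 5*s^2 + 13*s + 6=-20*c^2 + 36*c - 5*s^2 + s*(18 - 20*c) + 8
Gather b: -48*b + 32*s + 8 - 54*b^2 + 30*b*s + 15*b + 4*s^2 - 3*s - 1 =-54*b^2 + b*(30*s - 33) + 4*s^2 + 29*s + 7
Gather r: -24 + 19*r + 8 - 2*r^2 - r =-2*r^2 + 18*r - 16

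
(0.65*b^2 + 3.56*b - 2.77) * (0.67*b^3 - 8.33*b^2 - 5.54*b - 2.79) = 0.4355*b^5 - 3.0293*b^4 - 35.1117*b^3 + 1.5382*b^2 + 5.4134*b + 7.7283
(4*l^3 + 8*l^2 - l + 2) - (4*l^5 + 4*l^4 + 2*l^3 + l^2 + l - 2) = -4*l^5 - 4*l^4 + 2*l^3 + 7*l^2 - 2*l + 4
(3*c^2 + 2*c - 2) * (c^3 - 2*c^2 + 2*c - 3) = 3*c^5 - 4*c^4 - c^2 - 10*c + 6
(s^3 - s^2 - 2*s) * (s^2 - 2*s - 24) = s^5 - 3*s^4 - 24*s^3 + 28*s^2 + 48*s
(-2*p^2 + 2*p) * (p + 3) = -2*p^3 - 4*p^2 + 6*p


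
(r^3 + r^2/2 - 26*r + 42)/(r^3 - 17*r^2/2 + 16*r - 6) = (2*r^2 + 5*r - 42)/(2*r^2 - 13*r + 6)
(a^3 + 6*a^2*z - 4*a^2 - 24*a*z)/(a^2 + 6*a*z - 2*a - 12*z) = a*(a - 4)/(a - 2)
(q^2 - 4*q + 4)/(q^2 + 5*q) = (q^2 - 4*q + 4)/(q*(q + 5))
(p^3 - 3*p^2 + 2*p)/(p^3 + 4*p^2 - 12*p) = (p - 1)/(p + 6)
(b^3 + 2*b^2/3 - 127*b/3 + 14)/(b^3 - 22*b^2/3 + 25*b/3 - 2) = (b + 7)/(b - 1)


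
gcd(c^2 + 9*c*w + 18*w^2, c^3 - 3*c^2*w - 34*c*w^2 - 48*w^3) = c + 3*w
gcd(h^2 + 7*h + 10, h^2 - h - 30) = h + 5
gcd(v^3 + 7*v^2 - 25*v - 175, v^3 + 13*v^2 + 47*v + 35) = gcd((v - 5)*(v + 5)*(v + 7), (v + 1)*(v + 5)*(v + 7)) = v^2 + 12*v + 35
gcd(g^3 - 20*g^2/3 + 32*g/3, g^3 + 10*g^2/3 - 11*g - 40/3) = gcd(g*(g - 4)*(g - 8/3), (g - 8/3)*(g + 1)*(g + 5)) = g - 8/3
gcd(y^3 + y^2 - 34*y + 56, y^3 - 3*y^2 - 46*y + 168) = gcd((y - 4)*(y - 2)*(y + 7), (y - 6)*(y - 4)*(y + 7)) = y^2 + 3*y - 28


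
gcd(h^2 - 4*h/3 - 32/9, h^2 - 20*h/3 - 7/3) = 1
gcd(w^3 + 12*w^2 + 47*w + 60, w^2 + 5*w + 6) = w + 3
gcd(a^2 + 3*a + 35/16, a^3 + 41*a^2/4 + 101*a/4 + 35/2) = a + 5/4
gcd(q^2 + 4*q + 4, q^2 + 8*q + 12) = q + 2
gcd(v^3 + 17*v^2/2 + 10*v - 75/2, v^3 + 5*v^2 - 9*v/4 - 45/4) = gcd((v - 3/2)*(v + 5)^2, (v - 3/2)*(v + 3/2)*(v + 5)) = v^2 + 7*v/2 - 15/2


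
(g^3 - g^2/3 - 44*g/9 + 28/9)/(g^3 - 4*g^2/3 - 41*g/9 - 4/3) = (-9*g^3 + 3*g^2 + 44*g - 28)/(-9*g^3 + 12*g^2 + 41*g + 12)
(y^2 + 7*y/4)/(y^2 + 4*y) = (y + 7/4)/(y + 4)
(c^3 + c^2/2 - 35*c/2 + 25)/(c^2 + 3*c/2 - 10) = (c^2 + 3*c - 10)/(c + 4)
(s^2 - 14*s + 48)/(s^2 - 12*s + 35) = (s^2 - 14*s + 48)/(s^2 - 12*s + 35)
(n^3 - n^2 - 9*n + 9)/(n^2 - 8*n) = (n^3 - n^2 - 9*n + 9)/(n*(n - 8))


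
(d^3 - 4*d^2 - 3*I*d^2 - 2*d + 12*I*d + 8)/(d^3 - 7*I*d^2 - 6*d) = (d^2 - 2*d*(2 + I) + 8*I)/(d*(d - 6*I))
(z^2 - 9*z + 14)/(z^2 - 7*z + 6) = (z^2 - 9*z + 14)/(z^2 - 7*z + 6)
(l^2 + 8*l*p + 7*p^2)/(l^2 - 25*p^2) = (l^2 + 8*l*p + 7*p^2)/(l^2 - 25*p^2)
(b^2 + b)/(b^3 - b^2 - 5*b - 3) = b/(b^2 - 2*b - 3)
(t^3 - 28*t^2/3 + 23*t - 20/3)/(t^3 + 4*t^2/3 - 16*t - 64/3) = (3*t^2 - 16*t + 5)/(3*t^2 + 16*t + 16)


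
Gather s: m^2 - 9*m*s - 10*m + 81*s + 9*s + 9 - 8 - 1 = m^2 - 10*m + s*(90 - 9*m)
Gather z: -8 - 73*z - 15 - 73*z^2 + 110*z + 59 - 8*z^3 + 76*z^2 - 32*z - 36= -8*z^3 + 3*z^2 + 5*z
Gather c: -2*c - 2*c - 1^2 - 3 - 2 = -4*c - 6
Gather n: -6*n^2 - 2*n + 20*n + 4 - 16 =-6*n^2 + 18*n - 12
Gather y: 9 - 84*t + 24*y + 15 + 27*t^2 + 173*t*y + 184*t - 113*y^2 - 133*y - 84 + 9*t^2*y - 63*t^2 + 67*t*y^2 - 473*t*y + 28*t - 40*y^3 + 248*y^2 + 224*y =-36*t^2 + 128*t - 40*y^3 + y^2*(67*t + 135) + y*(9*t^2 - 300*t + 115) - 60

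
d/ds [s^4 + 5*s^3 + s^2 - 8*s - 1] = 4*s^3 + 15*s^2 + 2*s - 8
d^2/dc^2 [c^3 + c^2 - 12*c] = 6*c + 2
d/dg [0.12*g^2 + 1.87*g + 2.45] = 0.24*g + 1.87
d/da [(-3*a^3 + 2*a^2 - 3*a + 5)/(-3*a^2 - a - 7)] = (9*a^4 + 6*a^3 + 52*a^2 + 2*a + 26)/(9*a^4 + 6*a^3 + 43*a^2 + 14*a + 49)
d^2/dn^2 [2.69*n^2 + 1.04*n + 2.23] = 5.38000000000000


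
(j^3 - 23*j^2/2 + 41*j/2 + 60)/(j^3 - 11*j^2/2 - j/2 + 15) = (j - 8)/(j - 2)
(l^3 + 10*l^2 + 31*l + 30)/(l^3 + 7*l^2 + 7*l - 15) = (l + 2)/(l - 1)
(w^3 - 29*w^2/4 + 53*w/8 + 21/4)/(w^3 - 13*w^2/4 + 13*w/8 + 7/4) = (w - 6)/(w - 2)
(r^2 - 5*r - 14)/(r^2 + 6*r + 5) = (r^2 - 5*r - 14)/(r^2 + 6*r + 5)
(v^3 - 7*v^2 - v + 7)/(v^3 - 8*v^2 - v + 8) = (v - 7)/(v - 8)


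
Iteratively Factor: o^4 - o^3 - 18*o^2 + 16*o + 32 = (o - 4)*(o^3 + 3*o^2 - 6*o - 8) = (o - 4)*(o + 1)*(o^2 + 2*o - 8) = (o - 4)*(o + 1)*(o + 4)*(o - 2)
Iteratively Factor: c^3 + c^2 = (c)*(c^2 + c) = c^2*(c + 1)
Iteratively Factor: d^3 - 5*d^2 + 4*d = (d - 4)*(d^2 - d) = (d - 4)*(d - 1)*(d)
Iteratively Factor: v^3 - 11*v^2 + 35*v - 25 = (v - 1)*(v^2 - 10*v + 25) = (v - 5)*(v - 1)*(v - 5)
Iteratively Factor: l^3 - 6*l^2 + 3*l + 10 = (l + 1)*(l^2 - 7*l + 10) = (l - 2)*(l + 1)*(l - 5)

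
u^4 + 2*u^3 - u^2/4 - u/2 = u*(u - 1/2)*(u + 1/2)*(u + 2)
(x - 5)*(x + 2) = x^2 - 3*x - 10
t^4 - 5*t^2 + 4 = (t - 2)*(t - 1)*(t + 1)*(t + 2)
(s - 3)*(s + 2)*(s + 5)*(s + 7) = s^4 + 11*s^3 + 17*s^2 - 107*s - 210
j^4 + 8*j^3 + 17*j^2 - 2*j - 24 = (j - 1)*(j + 2)*(j + 3)*(j + 4)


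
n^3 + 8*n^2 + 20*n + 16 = (n + 2)^2*(n + 4)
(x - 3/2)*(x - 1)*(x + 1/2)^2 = x^4 - 3*x^3/2 - 3*x^2/4 + 7*x/8 + 3/8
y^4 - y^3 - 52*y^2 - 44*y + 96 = (y - 8)*(y - 1)*(y + 2)*(y + 6)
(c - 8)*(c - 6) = c^2 - 14*c + 48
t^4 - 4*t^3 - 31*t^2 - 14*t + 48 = (t - 8)*(t - 1)*(t + 2)*(t + 3)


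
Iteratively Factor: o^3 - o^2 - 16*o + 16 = (o + 4)*(o^2 - 5*o + 4) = (o - 4)*(o + 4)*(o - 1)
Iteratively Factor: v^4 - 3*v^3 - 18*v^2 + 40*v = (v - 5)*(v^3 + 2*v^2 - 8*v) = v*(v - 5)*(v^2 + 2*v - 8) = v*(v - 5)*(v + 4)*(v - 2)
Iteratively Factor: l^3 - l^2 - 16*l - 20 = (l + 2)*(l^2 - 3*l - 10) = (l - 5)*(l + 2)*(l + 2)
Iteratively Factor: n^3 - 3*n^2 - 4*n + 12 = (n + 2)*(n^2 - 5*n + 6) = (n - 2)*(n + 2)*(n - 3)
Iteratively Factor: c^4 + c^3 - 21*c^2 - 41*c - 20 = (c + 1)*(c^3 - 21*c - 20) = (c + 1)*(c + 4)*(c^2 - 4*c - 5) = (c + 1)^2*(c + 4)*(c - 5)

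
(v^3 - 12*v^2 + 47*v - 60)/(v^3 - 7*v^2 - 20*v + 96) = (v^2 - 9*v + 20)/(v^2 - 4*v - 32)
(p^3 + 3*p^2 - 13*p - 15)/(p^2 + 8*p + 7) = (p^2 + 2*p - 15)/(p + 7)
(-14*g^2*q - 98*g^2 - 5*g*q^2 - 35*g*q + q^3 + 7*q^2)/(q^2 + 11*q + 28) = (-14*g^2 - 5*g*q + q^2)/(q + 4)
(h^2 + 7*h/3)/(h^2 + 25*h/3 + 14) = h/(h + 6)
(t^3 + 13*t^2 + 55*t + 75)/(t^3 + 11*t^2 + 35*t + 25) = (t + 3)/(t + 1)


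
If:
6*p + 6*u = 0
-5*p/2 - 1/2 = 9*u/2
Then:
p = 1/4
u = -1/4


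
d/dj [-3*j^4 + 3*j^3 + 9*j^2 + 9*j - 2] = -12*j^3 + 9*j^2 + 18*j + 9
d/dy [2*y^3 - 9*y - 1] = 6*y^2 - 9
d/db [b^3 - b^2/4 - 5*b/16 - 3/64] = 3*b^2 - b/2 - 5/16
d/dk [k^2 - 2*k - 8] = 2*k - 2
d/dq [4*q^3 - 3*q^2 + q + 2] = 12*q^2 - 6*q + 1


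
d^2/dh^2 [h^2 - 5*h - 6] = 2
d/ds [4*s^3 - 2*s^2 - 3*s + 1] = 12*s^2 - 4*s - 3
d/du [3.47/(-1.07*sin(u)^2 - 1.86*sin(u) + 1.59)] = (7.4258*sin(u) + 6.4542)*cos(u)/(1.07*sin(u)^2 + 1.86*sin(u) - 1.59)^2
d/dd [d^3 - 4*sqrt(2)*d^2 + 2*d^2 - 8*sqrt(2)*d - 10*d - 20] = 3*d^2 - 8*sqrt(2)*d + 4*d - 8*sqrt(2) - 10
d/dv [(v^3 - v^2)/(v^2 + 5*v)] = (v^2 + 10*v - 5)/(v^2 + 10*v + 25)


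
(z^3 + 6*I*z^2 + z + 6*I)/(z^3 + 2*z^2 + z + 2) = (z + 6*I)/(z + 2)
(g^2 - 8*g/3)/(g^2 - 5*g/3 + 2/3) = g*(3*g - 8)/(3*g^2 - 5*g + 2)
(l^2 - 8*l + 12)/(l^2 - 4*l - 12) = (l - 2)/(l + 2)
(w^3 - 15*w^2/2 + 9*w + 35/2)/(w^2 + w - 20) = (w^3 - 15*w^2/2 + 9*w + 35/2)/(w^2 + w - 20)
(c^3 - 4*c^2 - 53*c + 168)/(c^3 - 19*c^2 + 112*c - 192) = (c + 7)/(c - 8)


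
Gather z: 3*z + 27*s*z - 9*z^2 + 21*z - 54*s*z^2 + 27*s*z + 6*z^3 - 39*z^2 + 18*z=6*z^3 + z^2*(-54*s - 48) + z*(54*s + 42)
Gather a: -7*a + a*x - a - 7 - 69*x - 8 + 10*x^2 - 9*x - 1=a*(x - 8) + 10*x^2 - 78*x - 16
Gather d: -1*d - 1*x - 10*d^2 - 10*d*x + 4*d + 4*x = -10*d^2 + d*(3 - 10*x) + 3*x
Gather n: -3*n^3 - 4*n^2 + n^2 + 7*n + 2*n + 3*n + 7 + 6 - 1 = -3*n^3 - 3*n^2 + 12*n + 12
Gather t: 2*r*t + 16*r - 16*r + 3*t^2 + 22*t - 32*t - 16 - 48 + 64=3*t^2 + t*(2*r - 10)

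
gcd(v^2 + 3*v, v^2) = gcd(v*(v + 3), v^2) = v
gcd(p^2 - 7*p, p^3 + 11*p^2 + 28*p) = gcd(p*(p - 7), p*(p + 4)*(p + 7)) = p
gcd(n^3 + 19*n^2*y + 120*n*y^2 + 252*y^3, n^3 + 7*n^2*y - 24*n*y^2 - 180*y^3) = n^2 + 12*n*y + 36*y^2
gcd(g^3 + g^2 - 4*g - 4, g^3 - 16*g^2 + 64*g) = 1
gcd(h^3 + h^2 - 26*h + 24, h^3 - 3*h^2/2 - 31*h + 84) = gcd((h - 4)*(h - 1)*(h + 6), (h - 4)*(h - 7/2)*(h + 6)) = h^2 + 2*h - 24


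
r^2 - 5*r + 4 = (r - 4)*(r - 1)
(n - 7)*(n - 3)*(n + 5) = n^3 - 5*n^2 - 29*n + 105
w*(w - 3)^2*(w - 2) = w^4 - 8*w^3 + 21*w^2 - 18*w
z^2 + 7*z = z*(z + 7)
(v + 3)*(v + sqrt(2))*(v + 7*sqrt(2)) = v^3 + 3*v^2 + 8*sqrt(2)*v^2 + 14*v + 24*sqrt(2)*v + 42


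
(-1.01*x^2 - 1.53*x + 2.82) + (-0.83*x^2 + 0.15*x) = -1.84*x^2 - 1.38*x + 2.82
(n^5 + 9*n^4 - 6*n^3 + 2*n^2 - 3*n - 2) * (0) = 0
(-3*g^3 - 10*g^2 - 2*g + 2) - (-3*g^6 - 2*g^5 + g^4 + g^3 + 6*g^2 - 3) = 3*g^6 + 2*g^5 - g^4 - 4*g^3 - 16*g^2 - 2*g + 5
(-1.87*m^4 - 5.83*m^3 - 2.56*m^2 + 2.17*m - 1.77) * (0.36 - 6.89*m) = 12.8843*m^5 + 39.4955*m^4 + 15.5396*m^3 - 15.8729*m^2 + 12.9765*m - 0.6372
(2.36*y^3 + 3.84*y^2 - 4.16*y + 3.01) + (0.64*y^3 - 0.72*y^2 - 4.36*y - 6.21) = 3.0*y^3 + 3.12*y^2 - 8.52*y - 3.2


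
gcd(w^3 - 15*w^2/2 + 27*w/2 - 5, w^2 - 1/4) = w - 1/2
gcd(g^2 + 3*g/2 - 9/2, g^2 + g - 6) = g + 3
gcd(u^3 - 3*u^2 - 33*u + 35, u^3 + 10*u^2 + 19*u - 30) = u^2 + 4*u - 5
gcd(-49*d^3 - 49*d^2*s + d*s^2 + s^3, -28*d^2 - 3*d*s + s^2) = -7*d + s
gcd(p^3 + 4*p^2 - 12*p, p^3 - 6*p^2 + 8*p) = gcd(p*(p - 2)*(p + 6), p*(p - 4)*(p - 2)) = p^2 - 2*p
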